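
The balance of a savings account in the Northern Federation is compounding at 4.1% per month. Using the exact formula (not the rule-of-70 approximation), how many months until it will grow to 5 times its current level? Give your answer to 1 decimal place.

40.1 months

t = ln(5) / ln(1 + 0.041) = 1.6094 / 0.040182 ≈ 40.05.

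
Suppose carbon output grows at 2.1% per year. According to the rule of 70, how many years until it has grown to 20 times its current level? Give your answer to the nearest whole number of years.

One doubling takes 70/2.1 = 33.33 years.
Reaching 20× takes log₂(20) ≈ 4.32 doublings.
4.32 × 33.33 ≈ 144 years.

roughly 144 years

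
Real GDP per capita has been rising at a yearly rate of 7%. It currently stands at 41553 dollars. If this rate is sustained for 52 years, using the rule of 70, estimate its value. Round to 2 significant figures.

around 1500000 dollars

Doubling time ≈ 70/7 = 10.00 years.
52 years is 52/10.00 ≈ 5.20 doublings, a factor of 2^5.20 ≈ 36.76.
41553 × 36.76 ≈ 1500000 dollars.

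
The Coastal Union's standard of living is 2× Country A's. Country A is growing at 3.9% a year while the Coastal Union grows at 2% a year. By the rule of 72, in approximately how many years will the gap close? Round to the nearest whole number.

about 38 years

The growth-rate gap is 3.9% − 2% = 1.9 percentage points.
So the ratio between them halves every 72/1.9 ≈ 37.89 years.
A 2× gap closes after 1 halving: 1 × 37.89 ≈ 38 years.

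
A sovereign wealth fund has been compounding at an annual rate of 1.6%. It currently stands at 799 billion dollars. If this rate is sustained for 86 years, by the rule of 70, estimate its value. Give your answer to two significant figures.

around 3100 billion dollars

Doubling time ≈ 70/1.6 = 43.75 years.
86 years is 86/43.75 ≈ 1.97 doublings, a factor of 2^1.97 ≈ 3.92.
799 × 3.92 ≈ 3100 billion dollars.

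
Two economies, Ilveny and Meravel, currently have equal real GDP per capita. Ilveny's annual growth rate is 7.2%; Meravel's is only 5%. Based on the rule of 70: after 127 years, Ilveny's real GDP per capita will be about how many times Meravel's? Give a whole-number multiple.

16 times

Rate gap = 7.2% − 5% = 2.2 points.
The ratio doubles every 70/2.2 ≈ 31.82 years.
127/31.82 ≈ 3.99 doublings → ratio ≈ 2^3.99 ≈ 16.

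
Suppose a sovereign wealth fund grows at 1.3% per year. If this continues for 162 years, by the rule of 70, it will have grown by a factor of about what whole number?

Doubling time ≈ 70/1.3 = 53.85 years.
162/53.85 ≈ 3 doublings, so about 2^3 = 8×.

8 times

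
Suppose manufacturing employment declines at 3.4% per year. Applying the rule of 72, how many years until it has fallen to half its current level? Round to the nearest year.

about 21 years

Falling at 3.4%, it halves about every 72/3.4 = 21.18 years.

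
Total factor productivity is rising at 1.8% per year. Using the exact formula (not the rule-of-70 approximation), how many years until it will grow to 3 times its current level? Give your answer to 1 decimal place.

t = ln(3) / ln(1 + 0.018) = 1.0986 / 0.017840 ≈ 61.58.

61.6 years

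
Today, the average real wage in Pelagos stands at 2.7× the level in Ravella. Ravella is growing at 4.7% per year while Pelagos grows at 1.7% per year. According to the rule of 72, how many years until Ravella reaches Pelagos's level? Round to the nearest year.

around 34 years

What matters is the difference: 3 pp.
Rule of 72 on the gap: the ratio halves every 72/3 ≈ 24.00 years.
A 2.7× gap takes log₂(2.7) ≈ 1.43 halvings to close: 1.43 × 24.00 ≈ 34 years.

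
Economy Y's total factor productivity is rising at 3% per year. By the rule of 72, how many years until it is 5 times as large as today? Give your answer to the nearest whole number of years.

At 3% it doubles every 72/3 ≈ 24.00 years.
5× is log₂ 5 ≈ 2.32 doublings, so ≈ 2.32 × 24.00 = 56 years.

approximately 56 years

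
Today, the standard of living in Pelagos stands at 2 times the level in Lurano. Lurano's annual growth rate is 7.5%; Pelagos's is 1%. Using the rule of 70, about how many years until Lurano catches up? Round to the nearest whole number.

Lurano gains on Pelagos at 7.5% − 1% = 6.5 points a year.
At that relative rate the gap halves every 70/6.5 ≈ 10.77 years.
A 2 times gap closes after 1 halving: 1 × 10.77 ≈ 11 years.

about 11 years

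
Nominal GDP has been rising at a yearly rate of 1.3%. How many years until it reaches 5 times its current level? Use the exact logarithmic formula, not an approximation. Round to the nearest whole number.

125 years

t = ln(5) / ln(1 + 0.013) = 1.6094 / 0.012916 ≈ 124.61.
≈ 125 years.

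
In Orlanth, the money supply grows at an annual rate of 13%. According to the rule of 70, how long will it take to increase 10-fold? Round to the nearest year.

18 years

One doubling takes 70/13 = 5.38 years.
10× is log₂ 10 ≈ 3.32 doublings, so ≈ 3.32 × 5.38 = 18 years.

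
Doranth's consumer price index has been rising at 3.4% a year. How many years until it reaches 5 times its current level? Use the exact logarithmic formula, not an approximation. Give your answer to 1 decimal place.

48.1 years

t = ln(5) / ln(1 + 0.034) = 1.6094 / 0.033435 ≈ 48.14.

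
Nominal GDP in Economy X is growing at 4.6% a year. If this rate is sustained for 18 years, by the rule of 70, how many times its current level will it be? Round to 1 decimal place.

≈ 2.3 times

Doubles every ≈ 15.22 years (70/4.6).
18 years is 1.18 doublings; 2^1.18 ≈ 2.3×.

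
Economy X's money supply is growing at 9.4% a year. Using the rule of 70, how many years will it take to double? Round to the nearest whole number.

Doubling time ≈ 70 / 9.4 = 7.45 years.

about 7 years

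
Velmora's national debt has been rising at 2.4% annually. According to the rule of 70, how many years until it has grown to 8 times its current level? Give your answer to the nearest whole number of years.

approximately 88 years

At 2.4% it doubles every 70/2.4 ≈ 29.17 years.
8 = 2^3, so 3 doublings → 88 years.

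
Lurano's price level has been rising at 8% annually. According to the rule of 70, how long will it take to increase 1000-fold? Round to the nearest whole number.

roughly 87 years

At 8% it doubles every 70/8 ≈ 8.75 years.
Reaching 1000× takes log₂(1000) ≈ 9.97 doublings.
9.97 × 8.75 ≈ 87 years.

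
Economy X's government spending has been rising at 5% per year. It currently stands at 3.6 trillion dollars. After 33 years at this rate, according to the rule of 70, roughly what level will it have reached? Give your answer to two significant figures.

18 trillion dollars

Doubling time ≈ 70/5 = 14.00 years.
33 years is 33/14.00 ≈ 2.36 doublings, a factor of 2^2.36 ≈ 5.13.
3.6 × 5.13 ≈ 18 trillion dollars.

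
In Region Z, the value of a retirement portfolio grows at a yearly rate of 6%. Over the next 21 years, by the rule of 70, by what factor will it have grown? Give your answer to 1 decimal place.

≈ 3.5 times

Doubles every ≈ 11.67 years (70/6).
21 years is 1.80 doublings; 2^1.80 ≈ 3.5×.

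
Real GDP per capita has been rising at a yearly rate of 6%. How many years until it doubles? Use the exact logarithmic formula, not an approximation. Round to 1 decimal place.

t = ln(2) / ln(1 + 0.06) = 0.6931 / 0.058269 ≈ 11.89.

11.9 years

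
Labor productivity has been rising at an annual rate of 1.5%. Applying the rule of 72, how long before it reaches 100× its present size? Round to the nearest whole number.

Doubling time ≈ 72/1.5 = 48.00 years.
100× is log₂ 100 ≈ 6.64 doublings, so ≈ 6.64 × 48.00 = 319 years.

319 years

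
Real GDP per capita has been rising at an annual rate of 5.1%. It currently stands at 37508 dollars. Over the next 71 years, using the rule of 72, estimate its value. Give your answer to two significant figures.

≈ 1200000 dollars

It doubles every 72/5.1 ≈ 14.12 years, so 71 years is 5.03 doublings.
2^5.03 ≈ 32.67; 37508 × 32.67 ≈ 1200000 dollars.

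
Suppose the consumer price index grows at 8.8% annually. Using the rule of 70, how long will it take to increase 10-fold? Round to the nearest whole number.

approximately 26 years

Doubling time ≈ 70/8.8 = 7.95 years.
10× is log₂ 10 ≈ 3.32 doublings, so ≈ 3.32 × 7.95 = 26 years.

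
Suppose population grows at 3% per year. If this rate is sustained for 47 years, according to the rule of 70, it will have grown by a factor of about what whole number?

around 4 times

70/3 ≈ 23.33 years per doubling.
47 years fits 2 doublings: 2^2 = 4.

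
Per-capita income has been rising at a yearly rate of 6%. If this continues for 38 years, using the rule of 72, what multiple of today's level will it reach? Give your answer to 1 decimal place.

Doubles every ≈ 12.00 years (72/6).
38 years is 3.17 doublings; 2^3.17 ≈ 9.0×.

around 9.0 times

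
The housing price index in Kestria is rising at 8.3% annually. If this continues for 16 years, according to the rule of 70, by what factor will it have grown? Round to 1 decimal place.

approximately 3.7 times

Doubles every ≈ 8.43 years (70/8.3).
16 years is 1.90 doublings; 2^1.90 ≈ 3.7×.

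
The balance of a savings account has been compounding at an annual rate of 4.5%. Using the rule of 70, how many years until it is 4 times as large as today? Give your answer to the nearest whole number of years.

Doubling time ≈ 70/4.5 = 15.56 years.
Getting to 4× needs 2 doublings: 2 × 15.56 ≈ 31 years.

≈ 31 years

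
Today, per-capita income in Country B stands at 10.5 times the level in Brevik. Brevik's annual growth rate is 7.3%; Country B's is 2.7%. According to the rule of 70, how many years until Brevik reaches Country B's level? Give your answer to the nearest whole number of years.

Brevik gains on Country B at 7.3% − 2.7% = 4.6 points a year.
At that relative rate the gap halves every 70/4.6 ≈ 15.22 years.
A 10.5 times gap takes log₂(10.5) ≈ 3.39 halvings to close: 3.39 × 15.22 ≈ 52 years.

52 years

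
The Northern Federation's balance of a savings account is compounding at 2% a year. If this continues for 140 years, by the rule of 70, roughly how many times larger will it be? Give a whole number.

about 16 times

70/2 ≈ 35.00 years per doubling.
140 years fits 4 doublings: 2^4 = 16.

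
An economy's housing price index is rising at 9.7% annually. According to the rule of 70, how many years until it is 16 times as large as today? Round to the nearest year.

Doubling time ≈ 70/9.7 = 7.22 years.
Getting to 16× needs 4 doublings: 4 × 7.22 ≈ 29 years.

about 29 years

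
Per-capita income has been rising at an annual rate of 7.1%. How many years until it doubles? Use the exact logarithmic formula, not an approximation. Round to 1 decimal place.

t = ln(2) / ln(1 + 0.071) = 0.6931 / 0.068593 ≈ 10.10.

10.1 years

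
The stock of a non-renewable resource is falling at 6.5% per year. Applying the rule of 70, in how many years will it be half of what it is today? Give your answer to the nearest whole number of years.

Halving time ≈ 70 / 6.5 = 10.77 → 11 years.

11 years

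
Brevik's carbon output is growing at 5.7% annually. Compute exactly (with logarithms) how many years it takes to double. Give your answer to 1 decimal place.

12.5 years

t = ln(2) / ln(1 + 0.057) = 0.6931 / 0.055435 ≈ 12.50.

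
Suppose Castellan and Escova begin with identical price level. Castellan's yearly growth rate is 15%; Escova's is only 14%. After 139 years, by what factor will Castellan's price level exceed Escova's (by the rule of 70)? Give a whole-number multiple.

≈ 4 times

Rate gap = 15% − 14% = 1 point.
The ratio doubles every 70/1 ≈ 70.00 years.
139/70.00 ≈ 1.99 doublings → ratio ≈ 2^1.99 ≈ 4.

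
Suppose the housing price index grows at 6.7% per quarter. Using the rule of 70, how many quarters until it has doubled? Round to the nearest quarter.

At 6.7%, doubling takes about 70/6.7 = 10.45 quarters.

roughly 10 quarters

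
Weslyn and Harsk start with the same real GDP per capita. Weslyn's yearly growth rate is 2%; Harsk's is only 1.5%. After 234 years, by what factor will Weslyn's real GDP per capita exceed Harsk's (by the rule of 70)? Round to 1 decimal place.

Weslyn pulls ahead at 0.5 pp per year, so the ratio doubles every 70/0.5 ≈ 140.00 years.
In 234 years that's 1.67 doublings: 2^1.67 ≈ 3.2.

roughly 3.2 times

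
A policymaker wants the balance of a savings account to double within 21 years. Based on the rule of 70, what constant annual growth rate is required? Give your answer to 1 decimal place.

approximately 3.3%

70 / 21 ≈ 3.33, so about 3.3% annually.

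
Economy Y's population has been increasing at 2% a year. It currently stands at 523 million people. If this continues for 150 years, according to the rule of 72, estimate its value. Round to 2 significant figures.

9400 million people

Doubling time ≈ 72/2 = 36.00 years.
150 years is 150/36.00 ≈ 4.17 doublings, a factor of 2^4.17 ≈ 18.00.
523 × 18.00 ≈ 9400 million people.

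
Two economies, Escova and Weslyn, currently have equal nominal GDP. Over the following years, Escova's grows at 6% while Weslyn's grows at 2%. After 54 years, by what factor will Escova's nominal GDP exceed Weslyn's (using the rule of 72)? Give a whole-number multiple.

Escova pulls ahead at 4 pp per year, so the ratio doubles every 72/4 ≈ 18.00 years.
In 54 years that's 3.00 doublings: 2^3.00 ≈ 8.

≈ 8 times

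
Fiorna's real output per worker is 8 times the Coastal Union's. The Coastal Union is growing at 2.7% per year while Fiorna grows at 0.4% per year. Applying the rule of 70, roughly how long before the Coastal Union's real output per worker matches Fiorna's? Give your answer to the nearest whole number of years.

The growth-rate gap is 2.7% − 0.4% = 2.3 percentage points.
So the ratio between them halves every 70/2.3 ≈ 30.43 years.
An 8 times gap closes after 3 halvings: 3 × 30.43 ≈ 91 years.

roughly 91 years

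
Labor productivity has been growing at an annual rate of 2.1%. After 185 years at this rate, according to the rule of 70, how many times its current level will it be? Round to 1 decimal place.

about 46.9 times

Doubles every ≈ 33.33 years (70/2.1).
185 years is 5.55 doublings; 2^5.55 ≈ 46.9×.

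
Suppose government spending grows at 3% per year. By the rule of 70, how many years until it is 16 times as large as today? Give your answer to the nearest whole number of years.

One doubling takes 70/3 = 23.33 years.
16× is 4 doublings, so 4 × 23.33 ≈ 93 years.

≈ 93 years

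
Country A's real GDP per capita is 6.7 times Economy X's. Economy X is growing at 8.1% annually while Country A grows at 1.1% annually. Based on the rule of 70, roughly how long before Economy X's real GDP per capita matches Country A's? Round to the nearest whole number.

What matters is the difference: 7 pp.
Rule of 70 on the gap: the ratio halves every 70/7 ≈ 10.00 years.
A 6.7 times gap takes log₂(6.7) ≈ 2.74 halvings to close: 2.74 × 10.00 ≈ 27 years.

roughly 27 years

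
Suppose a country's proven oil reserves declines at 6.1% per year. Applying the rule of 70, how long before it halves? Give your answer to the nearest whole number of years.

The rule works in reverse for decay: 70/6.1 ≈ 11.48 years to halve.

≈ 11 years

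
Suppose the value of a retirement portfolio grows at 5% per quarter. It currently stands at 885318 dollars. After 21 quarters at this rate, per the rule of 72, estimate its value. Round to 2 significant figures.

Doubling time ≈ 72/5 = 14.40 quarters.
21 quarters is 21/14.40 ≈ 1.46 doublings, a factor of 2^1.46 ≈ 2.75.
885318 × 2.75 ≈ 2400000 dollars.

≈ 2400000 dollars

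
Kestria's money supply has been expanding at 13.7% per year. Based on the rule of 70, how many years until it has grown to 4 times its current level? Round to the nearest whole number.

approximately 10 years

One doubling takes 70/13.7 = 5.11 years.
4 = 2^2, so 2 doublings → 10 years.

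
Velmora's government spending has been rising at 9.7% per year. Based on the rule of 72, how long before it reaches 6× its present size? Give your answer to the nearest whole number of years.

Doubling time ≈ 72/9.7 = 7.42 years.
6× is log₂ 6 ≈ 2.58 doublings, so ≈ 2.58 × 7.42 = 19 years.

roughly 19 years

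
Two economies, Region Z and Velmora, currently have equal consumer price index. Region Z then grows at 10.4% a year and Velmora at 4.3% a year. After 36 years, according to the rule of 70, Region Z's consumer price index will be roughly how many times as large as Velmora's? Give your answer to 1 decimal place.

approximately 8.8 times

Region Z pulls ahead at 6.1 pp per year, so the ratio doubles every 70/6.1 ≈ 11.48 years.
In 36 years that's 3.14 doublings: 2^3.14 ≈ 8.8.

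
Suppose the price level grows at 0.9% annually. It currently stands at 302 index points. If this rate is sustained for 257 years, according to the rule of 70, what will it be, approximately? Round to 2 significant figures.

approximately 3000 index points

Doubling time ≈ 70/0.9 = 77.78 years.
257 years is 257/77.78 ≈ 3.30 doublings, a factor of 2^3.30 ≈ 9.85.
302 × 9.85 ≈ 3000 index points.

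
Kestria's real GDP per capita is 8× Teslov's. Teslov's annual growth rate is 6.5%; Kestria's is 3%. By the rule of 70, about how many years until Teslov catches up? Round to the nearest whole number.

approximately 60 years

Teslov gains on Kestria at 6.5% − 3% = 3.5 points a year.
At that relative rate the gap halves every 70/3.5 ≈ 20.00 years.
An 8× gap closes after 3 halvings: 3 × 20.00 ≈ 60 years.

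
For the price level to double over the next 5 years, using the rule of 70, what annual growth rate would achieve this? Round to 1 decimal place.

70 / 5 ≈ 14.00, so about 14.0% a year.

roughly 14.0% a year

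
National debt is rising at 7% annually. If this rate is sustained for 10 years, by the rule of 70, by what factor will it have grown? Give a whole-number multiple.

Doubling time ≈ 70/7 = 10.00 years.
10/10.00 ≈ 1 doubling, so about 2^1 = 2×.

≈ 2 times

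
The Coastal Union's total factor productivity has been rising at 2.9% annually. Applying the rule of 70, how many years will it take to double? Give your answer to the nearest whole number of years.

approximately 24 years

At 2.9%, doubling takes about 70/2.9 = 24.14 years.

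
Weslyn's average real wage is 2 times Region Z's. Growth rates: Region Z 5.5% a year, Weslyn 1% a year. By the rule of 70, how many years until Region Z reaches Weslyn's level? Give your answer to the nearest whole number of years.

The growth-rate gap is 5.5% − 1% = 4.5 percentage points.
So the ratio between them halves every 70/4.5 ≈ 15.56 years.
A 2 times gap closes after 1 halving: 1 × 15.56 ≈ 16 years.

approximately 16 years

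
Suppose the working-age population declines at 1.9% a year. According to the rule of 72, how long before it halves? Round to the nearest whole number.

≈ 38 years

Falling at 1.9%, it halves about every 72/1.9 = 37.89 years.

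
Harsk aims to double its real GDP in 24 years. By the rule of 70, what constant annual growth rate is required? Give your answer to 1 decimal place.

roughly 2.9%

70 / 24 ≈ 2.92, so about 2.9% annually.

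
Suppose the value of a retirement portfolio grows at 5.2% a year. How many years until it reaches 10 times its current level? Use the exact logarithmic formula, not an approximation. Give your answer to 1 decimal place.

45.4 years

t = ln(10) / ln(1 + 0.052) = 2.3026 / 0.050693 ≈ 45.42.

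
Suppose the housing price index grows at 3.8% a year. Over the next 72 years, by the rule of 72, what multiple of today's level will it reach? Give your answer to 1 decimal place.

Doubles every ≈ 18.95 years (72/3.8).
72 years is 3.80 doublings; 2^3.80 ≈ 13.9×.

≈ 13.9 times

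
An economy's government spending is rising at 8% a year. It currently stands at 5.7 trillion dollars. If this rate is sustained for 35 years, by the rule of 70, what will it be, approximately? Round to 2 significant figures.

It doubles every 70/8 ≈ 8.75 years, so 35 years is 4.00 doublings.
2^4.00 ≈ 16.00; 5.7 × 16.00 ≈ 91 trillion dollars.

≈ 91 trillion dollars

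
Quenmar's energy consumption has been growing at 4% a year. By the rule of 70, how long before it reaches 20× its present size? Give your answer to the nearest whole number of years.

76 years

At 4% it doubles every 70/4 ≈ 17.50 years.
Reaching 20× takes log₂(20) ≈ 4.32 doublings.
4.32 × 17.50 ≈ 76 years.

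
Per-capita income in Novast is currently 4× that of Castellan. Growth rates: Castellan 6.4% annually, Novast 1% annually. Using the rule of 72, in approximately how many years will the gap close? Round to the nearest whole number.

The growth-rate gap is 6.4% − 1% = 5.4 percentage points.
So the ratio between them halves every 72/5.4 ≈ 13.33 years.
A 4× gap closes after 2 halvings: 2 × 13.33 ≈ 27 years.

about 27 years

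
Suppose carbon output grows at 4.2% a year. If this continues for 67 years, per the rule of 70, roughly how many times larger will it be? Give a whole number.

approximately 16 times

At 4.2% one doubling takes ≈ 16.67 years; 67 years is 4 of them, so ×16.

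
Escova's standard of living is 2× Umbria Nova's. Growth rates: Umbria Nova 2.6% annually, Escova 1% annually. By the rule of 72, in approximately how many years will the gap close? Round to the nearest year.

What matters is the difference: 1.6 pp.
Rule of 72 on the gap: the ratio halves every 72/1.6 ≈ 45.00 years.
A 2× gap closes after 1 halving: 1 × 45.00 ≈ 45 years.

around 45 years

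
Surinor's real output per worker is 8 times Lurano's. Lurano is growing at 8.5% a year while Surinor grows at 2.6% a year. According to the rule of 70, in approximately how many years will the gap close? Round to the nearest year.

The growth-rate gap is 8.5% − 2.6% = 5.9 percentage points.
So the ratio between them halves every 70/5.9 ≈ 11.86 years.
An 8 times gap closes after 3 halvings: 3 × 11.86 ≈ 36 years.

roughly 36 years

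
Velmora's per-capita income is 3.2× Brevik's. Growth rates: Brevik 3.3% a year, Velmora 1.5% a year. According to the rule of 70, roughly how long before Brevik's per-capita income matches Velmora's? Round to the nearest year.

What matters is the difference: 1.8 pp.
Rule of 70 on the gap: the ratio halves every 70/1.8 ≈ 38.89 years.
A 3.2× gap takes log₂(3.2) ≈ 1.68 halvings to close: 1.68 × 38.89 ≈ 65 years.

roughly 65 years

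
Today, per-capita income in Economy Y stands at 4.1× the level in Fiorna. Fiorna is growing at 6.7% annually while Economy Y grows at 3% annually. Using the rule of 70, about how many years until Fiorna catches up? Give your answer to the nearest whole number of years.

Fiorna gains on Economy Y at 6.7% − 3% = 3.7 points a year.
At that relative rate the gap halves every 70/3.7 ≈ 18.92 years.
A 4.1× gap takes log₂(4.1) ≈ 2.04 halvings to close: 2.04 × 18.92 ≈ 39 years.

≈ 39 years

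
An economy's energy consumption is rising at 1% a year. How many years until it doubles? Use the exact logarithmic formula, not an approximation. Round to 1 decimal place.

69.7 years

t = ln(2) / ln(1 + 0.01) = 0.6931 / 0.009950 ≈ 69.66.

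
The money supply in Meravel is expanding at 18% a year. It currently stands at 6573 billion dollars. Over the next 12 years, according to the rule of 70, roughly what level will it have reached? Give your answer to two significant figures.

It doubles every 70/18 ≈ 3.89 years, so 12 years is 3.08 doublings.
2^3.08 ≈ 8.46; 6573 × 8.46 ≈ 56000 billion dollars.

about 56000 billion dollars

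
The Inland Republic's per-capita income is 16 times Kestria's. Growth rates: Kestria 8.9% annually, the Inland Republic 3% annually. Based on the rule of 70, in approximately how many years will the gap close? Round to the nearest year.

What matters is the difference: 5.9 pp.
Rule of 70 on the gap: the ratio halves every 70/5.9 ≈ 11.86 years.
A 16 times gap closes after 4 halvings: 4 × 11.86 ≈ 47 years.

≈ 47 years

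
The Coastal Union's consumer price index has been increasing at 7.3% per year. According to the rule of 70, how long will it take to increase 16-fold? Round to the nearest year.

One doubling takes 70/7.3 = 9.59 years.
16× is 4 doublings, so 4 × 9.59 ≈ 38 years.

38 years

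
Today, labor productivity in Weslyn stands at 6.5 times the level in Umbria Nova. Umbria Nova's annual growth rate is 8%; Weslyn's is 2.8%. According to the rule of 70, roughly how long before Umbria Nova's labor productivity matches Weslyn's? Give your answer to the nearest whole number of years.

The growth-rate gap is 8% − 2.8% = 5.2 percentage points.
So the ratio between them halves every 70/5.2 ≈ 13.46 years.
A 6.5 times gap takes log₂(6.5) ≈ 2.70 halvings to close: 2.70 × 13.46 ≈ 36 years.

around 36 years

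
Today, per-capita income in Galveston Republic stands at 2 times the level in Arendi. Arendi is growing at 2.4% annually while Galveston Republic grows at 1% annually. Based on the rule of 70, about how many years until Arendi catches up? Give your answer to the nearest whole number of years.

The growth-rate gap is 2.4% − 1% = 1.4 percentage points.
So the ratio between them halves every 70/1.4 ≈ 50.00 years.
A 2 times gap closes after 1 halving: 1 × 50.00 ≈ 50 years.

≈ 50 years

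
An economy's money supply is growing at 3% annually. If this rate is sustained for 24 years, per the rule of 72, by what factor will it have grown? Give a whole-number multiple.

around 2 times

At 3% one doubling takes ≈ 24.00 years; 24 years is 1 of them, so ×2.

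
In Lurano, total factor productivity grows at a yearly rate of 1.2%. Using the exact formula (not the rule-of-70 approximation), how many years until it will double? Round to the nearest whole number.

t = ln(2) / ln(1 + 0.012) = 0.6931 / 0.011929 ≈ 58.10.
≈ 58 years.

58 years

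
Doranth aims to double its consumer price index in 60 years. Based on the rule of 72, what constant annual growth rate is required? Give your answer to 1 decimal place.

≈ 1.2% a year

72 / 60 ≈ 1.20, so about 1.2% a year.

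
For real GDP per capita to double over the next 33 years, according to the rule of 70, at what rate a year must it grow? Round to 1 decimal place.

70 / 33 ≈ 2.12, so about 2.1% a year.

about 2.1%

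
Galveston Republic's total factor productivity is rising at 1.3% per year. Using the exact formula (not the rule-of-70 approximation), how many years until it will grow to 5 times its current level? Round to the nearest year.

125 years

t = ln(5) / ln(1 + 0.013) = 1.6094 / 0.012916 ≈ 124.61.
≈ 125 years.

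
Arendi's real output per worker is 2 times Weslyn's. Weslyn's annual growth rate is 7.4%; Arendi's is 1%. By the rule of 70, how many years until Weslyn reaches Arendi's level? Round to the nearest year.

What matters is the difference: 6.4 pp.
Rule of 70 on the gap: the ratio halves every 70/6.4 ≈ 10.94 years.
A 2 times gap closes after 1 halving: 1 × 10.94 ≈ 11 years.

around 11 years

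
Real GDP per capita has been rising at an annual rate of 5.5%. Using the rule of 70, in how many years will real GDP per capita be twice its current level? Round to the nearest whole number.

roughly 13 years

70/5.5 ≈ 12.73, so it doubles roughly every 13 years.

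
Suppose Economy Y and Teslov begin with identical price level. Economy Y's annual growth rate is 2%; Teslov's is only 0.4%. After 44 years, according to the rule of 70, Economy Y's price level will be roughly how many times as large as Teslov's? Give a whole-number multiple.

about 2 times

Economy Y pulls ahead at 1.6 pp per year, so the ratio doubles every 70/1.6 ≈ 43.75 years.
In 44 years that's 1.01 doublings: 2^1.01 ≈ 2.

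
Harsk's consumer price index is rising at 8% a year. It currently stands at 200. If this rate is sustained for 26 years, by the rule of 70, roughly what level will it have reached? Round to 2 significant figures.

around 1600

Doubling time ≈ 70/8 = 8.75 years.
26 years is 26/8.75 ≈ 2.97 doublings, a factor of 2^2.97 ≈ 7.84.
200 × 7.84 ≈ 1600.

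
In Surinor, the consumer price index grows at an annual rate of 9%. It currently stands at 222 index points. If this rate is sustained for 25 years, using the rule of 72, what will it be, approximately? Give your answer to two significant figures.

≈ 1900 index points

Doubling time ≈ 72/9 = 8.00 years.
25 years is 25/8.00 ≈ 3.13 doublings, a factor of 2^3.13 ≈ 8.75.
222 × 8.75 ≈ 1900 index points.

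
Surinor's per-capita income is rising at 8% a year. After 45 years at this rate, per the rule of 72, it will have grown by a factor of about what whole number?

At 8% one doubling takes ≈ 9.00 years; 45 years is 5 of them, so ×32.

approximately 32 times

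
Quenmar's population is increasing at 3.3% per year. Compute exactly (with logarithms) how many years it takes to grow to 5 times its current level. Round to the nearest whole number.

50 years

t = ln(5) / ln(1 + 0.033) = 1.6094 / 0.032467 ≈ 49.57.
≈ 50 years.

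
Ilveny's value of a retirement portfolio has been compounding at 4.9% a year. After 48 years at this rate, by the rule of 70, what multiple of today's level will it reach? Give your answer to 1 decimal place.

approximately 10.3 times

Doubles every ≈ 14.29 years (70/4.9).
48 years is 3.36 doublings; 2^3.36 ≈ 10.3×.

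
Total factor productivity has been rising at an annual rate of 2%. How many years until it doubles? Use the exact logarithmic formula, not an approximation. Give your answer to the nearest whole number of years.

t = ln(2) / ln(1 + 0.02) = 0.6931 / 0.019803 ≈ 35.00.
≈ 35 years.

35 years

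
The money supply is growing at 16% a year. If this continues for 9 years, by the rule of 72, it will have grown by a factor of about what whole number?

roughly 4 times

At 16% one doubling takes ≈ 4.50 years; 9 years is 2 of them, so ×4.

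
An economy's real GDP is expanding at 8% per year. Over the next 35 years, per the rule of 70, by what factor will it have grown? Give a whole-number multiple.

70/8 ≈ 8.75 years per doubling.
35 years fits 4 doublings: 2^4 = 16.

approximately 16 times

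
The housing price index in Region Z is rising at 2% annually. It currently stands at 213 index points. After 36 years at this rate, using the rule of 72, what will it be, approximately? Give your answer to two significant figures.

It doubles every 72/2 ≈ 36.00 years, so 36 years is 1.00 doublings.
2^1.00 ≈ 2.00; 213 × 2.00 ≈ 430 index points.

430 index points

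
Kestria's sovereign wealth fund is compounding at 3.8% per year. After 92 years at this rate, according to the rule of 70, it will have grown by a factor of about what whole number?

around 32 times

70/3.8 ≈ 18.42 years per doubling.
92 years fits 5 doublings: 2^5 = 32.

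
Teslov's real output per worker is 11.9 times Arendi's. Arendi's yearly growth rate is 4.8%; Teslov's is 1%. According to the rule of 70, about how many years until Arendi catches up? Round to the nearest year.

Arendi gains on Teslov at 4.8% − 1% = 3.8 points a year.
At that relative rate the gap halves every 70/3.8 ≈ 18.42 years.
An 11.9 times gap takes log₂(11.9) ≈ 3.57 halvings to close: 3.57 × 18.42 ≈ 66 years.

≈ 66 years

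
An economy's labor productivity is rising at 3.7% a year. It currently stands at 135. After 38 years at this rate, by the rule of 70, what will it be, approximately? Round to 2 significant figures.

approximately 540

It doubles every 70/3.7 ≈ 18.92 years, so 38 years is 2.01 doublings.
2^2.01 ≈ 4.03; 135 × 4.03 ≈ 540.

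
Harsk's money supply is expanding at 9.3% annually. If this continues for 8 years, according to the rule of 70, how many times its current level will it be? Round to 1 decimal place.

approximately 2.1 times

Doubles every ≈ 7.53 years (70/9.3).
8 years is 1.06 doublings; 2^1.06 ≈ 2.1×.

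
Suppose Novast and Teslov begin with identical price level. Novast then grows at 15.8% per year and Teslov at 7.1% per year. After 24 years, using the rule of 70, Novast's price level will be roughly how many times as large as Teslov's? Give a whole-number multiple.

Rate gap = 15.8% − 7.1% = 8.7 points.
The ratio doubles every 70/8.7 ≈ 8.05 years.
24/8.05 ≈ 2.98 doublings → ratio ≈ 2^2.98 ≈ 8.

about 8 times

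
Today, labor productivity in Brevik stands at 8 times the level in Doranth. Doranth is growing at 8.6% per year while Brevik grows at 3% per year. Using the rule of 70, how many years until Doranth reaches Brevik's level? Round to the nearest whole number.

38 years

Doranth gains on Brevik at 8.6% − 3% = 5.6 points a year.
At that relative rate the gap halves every 70/5.6 ≈ 12.50 years.
An 8 times gap closes after 3 halvings: 3 × 12.50 ≈ 38 years.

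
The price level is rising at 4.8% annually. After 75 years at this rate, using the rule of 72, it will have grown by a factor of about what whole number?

roughly 32 times

72/4.8 ≈ 15.00 years per doubling.
75 years fits 5 doublings: 2^5 = 32.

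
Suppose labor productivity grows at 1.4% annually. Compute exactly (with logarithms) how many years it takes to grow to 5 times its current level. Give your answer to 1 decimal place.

t = ln(5) / ln(1 + 0.014) = 1.6094 / 0.013903 ≈ 115.76.

115.8 years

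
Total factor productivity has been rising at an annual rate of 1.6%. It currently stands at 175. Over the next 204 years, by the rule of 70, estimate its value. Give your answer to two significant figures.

Doubling time ≈ 70/1.6 = 43.75 years.
204 years is 204/43.75 ≈ 4.66 doublings, a factor of 2^4.66 ≈ 25.28.
175 × 25.28 ≈ 4400.

≈ 4400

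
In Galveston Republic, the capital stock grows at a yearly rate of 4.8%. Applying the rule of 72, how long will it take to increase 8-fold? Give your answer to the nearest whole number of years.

about 45 years

Doubling time ≈ 72/4.8 = 15.00 years.
Getting to 8× needs 3 doublings: 3 × 15.00 ≈ 45 years.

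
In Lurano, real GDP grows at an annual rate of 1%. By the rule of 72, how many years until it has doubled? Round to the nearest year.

around 72 years

At 1%, doubling takes about 72/1 = 72.00 years.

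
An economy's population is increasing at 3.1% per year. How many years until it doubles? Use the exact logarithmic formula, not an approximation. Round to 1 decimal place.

22.7 years

t = ln(2) / ln(1 + 0.031) = 0.6931 / 0.030529 ≈ 22.70.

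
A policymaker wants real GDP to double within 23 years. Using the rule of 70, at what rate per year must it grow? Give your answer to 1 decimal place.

≈ 3.0% per year

70 / 23 ≈ 3.04, so about 3.0% per year.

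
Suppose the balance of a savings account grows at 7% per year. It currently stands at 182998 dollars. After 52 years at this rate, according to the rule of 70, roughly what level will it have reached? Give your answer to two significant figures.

about 6700000 dollars

Doubling time ≈ 70/7 = 10.00 years.
52 years is 52/10.00 ≈ 5.20 doublings, a factor of 2^5.20 ≈ 36.76.
182998 × 36.76 ≈ 6700000 dollars.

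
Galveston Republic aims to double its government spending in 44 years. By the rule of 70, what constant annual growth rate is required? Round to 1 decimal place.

70 / 44 ≈ 1.59, so about 1.6% a year.

about 1.6%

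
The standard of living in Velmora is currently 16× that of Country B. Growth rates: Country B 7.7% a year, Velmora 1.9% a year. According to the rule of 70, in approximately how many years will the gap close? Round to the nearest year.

Country B gains on Velmora at 7.7% − 1.9% = 5.8 points a year.
At that relative rate the gap halves every 70/5.8 ≈ 12.07 years.
A 16× gap closes after 4 halvings: 4 × 12.07 ≈ 48 years.

≈ 48 years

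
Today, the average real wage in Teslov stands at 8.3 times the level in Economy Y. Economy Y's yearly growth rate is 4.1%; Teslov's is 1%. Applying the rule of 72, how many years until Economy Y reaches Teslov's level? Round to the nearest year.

What matters is the difference: 3.1 pp.
Rule of 72 on the gap: the ratio halves every 72/3.1 ≈ 23.23 years.
An 8.3 times gap takes log₂(8.3) ≈ 3.05 halvings to close: 3.05 × 23.23 ≈ 71 years.

≈ 71 years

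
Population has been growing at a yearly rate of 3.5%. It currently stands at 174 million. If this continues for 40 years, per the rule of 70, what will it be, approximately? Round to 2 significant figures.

Doubling time ≈ 70/3.5 = 20.00 years.
40 years is 40/20.00 ≈ 2.00 doublings, a factor of 2^2.00 ≈ 4.00.
174 × 4.00 ≈ 700 million.

700 million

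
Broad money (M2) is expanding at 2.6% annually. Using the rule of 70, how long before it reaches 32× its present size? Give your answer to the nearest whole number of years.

One doubling takes 70/2.6 = 26.92 years.
Getting to 32× needs 5 doublings: 5 × 26.92 ≈ 135 years.

around 135 years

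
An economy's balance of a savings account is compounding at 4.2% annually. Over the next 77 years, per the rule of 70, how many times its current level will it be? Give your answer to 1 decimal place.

24.6 times

Doubles every ≈ 16.67 years (70/4.2).
77 years is 4.62 doublings; 2^4.62 ≈ 24.6×.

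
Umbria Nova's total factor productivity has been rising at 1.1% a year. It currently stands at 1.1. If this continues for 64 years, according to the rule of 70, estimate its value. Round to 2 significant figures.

It doubles every 70/1.1 ≈ 63.64 years, so 64 years is 1.01 doublings.
2^1.01 ≈ 2.01; 1.1 × 2.01 ≈ 2.2.

2.2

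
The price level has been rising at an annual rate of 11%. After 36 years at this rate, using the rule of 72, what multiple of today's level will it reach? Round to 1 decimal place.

Doubling time ≈ 72/11 = 6.55 years.
36 years / 6.55 ≈ 5.50 doublings → factor 2^5.50 ≈ 45.3.

around 45.3 times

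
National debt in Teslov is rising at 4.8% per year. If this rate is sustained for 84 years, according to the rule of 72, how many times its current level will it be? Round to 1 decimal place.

Doubles every ≈ 15.00 years (72/4.8).
84 years is 5.60 doublings; 2^5.60 ≈ 48.5×.

48.5 times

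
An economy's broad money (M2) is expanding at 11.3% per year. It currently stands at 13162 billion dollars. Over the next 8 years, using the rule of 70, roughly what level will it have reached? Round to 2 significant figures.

Doubling time ≈ 70/11.3 = 6.19 years.
8 years is 8/6.19 ≈ 1.29 doublings, a factor of 2^1.29 ≈ 2.45.
13162 × 2.45 ≈ 32000 billion dollars.

≈ 32000 billion dollars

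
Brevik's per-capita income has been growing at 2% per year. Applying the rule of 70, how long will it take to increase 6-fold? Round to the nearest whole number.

90 years

One doubling takes 70/2 = 35.00 years.
6× is log₂ 6 ≈ 2.58 doublings, so ≈ 2.58 × 35.00 = 90 years.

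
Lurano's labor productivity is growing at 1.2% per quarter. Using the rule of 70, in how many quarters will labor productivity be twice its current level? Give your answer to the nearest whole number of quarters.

Doubling time ≈ 70 / 1.2 = 58.33 quarters.

58 quarters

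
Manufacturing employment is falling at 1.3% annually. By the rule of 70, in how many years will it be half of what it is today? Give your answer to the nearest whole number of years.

approximately 54 years

Halving time ≈ 70 / 1.3 = 53.85 → 54 years.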